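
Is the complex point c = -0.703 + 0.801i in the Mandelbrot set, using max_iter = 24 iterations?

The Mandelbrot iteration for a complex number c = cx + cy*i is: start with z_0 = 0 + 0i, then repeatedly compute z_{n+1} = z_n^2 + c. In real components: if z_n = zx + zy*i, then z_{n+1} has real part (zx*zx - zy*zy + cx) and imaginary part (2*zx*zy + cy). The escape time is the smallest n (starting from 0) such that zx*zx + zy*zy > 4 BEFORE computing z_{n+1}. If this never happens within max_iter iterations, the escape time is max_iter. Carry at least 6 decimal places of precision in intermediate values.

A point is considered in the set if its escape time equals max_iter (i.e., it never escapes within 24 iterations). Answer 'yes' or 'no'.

Answer: no

Derivation:
z_0 = 0 + 0i, c = -0.7030 + 0.8010i
Iter 1: z = -0.7030 + 0.8010i, |z|^2 = 1.1358
Iter 2: z = -0.8504 + -0.3252i, |z|^2 = 0.8289
Iter 3: z = -0.0856 + 1.3541i, |z|^2 = 1.8409
Iter 4: z = -2.5293 + 0.5692i, |z|^2 = 6.7212
Escaped at iteration 4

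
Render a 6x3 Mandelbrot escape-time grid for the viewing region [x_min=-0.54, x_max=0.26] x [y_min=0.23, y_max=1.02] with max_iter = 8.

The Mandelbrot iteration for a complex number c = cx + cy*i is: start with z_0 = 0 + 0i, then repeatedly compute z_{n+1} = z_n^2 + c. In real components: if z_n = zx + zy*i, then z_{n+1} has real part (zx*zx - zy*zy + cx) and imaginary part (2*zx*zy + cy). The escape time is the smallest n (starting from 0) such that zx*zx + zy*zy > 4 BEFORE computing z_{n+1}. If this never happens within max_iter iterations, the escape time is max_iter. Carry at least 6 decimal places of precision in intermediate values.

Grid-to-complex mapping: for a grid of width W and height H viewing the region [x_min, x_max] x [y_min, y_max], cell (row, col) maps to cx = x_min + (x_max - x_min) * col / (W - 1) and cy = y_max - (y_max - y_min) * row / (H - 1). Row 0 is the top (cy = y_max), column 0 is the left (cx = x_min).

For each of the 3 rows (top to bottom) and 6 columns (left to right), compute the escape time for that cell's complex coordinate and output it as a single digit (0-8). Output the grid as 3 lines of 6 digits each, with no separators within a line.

Answer: 446743
888888
888888

Derivation:
(row=0, col=0): c = -0.5400 + 1.0200i → escape time 4
(row=0, col=1): c = -0.3800 + 1.0200i → escape time 4
(row=0, col=2): c = -0.2200 + 1.0200i → escape time 6
(row=0, col=3): c = -0.0600 + 1.0200i → escape time 7
(row=0, col=4): c = 0.1000 + 1.0200i → escape time 4
(row=0, col=5): c = 0.2600 + 1.0200i → escape time 3
(row=1, col=0): c = -0.5400 + 0.6250i → escape time 8
(row=1, col=1): c = -0.3800 + 0.6250i → escape time 8
(row=1, col=2): c = -0.2200 + 0.6250i → escape time 8
(row=1, col=3): c = -0.0600 + 0.6250i → escape time 8
(row=1, col=4): c = 0.1000 + 0.6250i → escape time 8
(row=1, col=5): c = 0.2600 + 0.6250i → escape time 8
(row=2, col=0): c = -0.5400 + 0.2300i → escape time 8
(row=2, col=1): c = -0.3800 + 0.2300i → escape time 8
(row=2, col=2): c = -0.2200 + 0.2300i → escape time 8
(row=2, col=3): c = -0.0600 + 0.2300i → escape time 8
(row=2, col=4): c = 0.1000 + 0.2300i → escape time 8
(row=2, col=5): c = 0.2600 + 0.2300i → escape time 8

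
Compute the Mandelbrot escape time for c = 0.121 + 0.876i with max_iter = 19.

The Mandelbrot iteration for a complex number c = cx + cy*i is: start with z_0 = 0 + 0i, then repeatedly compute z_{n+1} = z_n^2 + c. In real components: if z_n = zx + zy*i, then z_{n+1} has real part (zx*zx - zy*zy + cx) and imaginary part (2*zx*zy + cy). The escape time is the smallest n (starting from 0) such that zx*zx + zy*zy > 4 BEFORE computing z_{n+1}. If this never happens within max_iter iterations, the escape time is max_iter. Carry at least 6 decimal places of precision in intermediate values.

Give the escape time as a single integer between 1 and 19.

z_0 = 0 + 0i, c = 0.1210 + 0.8760i
Iter 1: z = 0.1210 + 0.8760i, |z|^2 = 0.7820
Iter 2: z = -0.6317 + 1.0880i, |z|^2 = 1.5828
Iter 3: z = -0.6636 + -0.4986i, |z|^2 = 0.6891
Iter 4: z = 0.3128 + 1.5378i, |z|^2 = 2.4628
Iter 5: z = -2.1461 + 1.8380i, |z|^2 = 7.9840
Escaped at iteration 5

Answer: 5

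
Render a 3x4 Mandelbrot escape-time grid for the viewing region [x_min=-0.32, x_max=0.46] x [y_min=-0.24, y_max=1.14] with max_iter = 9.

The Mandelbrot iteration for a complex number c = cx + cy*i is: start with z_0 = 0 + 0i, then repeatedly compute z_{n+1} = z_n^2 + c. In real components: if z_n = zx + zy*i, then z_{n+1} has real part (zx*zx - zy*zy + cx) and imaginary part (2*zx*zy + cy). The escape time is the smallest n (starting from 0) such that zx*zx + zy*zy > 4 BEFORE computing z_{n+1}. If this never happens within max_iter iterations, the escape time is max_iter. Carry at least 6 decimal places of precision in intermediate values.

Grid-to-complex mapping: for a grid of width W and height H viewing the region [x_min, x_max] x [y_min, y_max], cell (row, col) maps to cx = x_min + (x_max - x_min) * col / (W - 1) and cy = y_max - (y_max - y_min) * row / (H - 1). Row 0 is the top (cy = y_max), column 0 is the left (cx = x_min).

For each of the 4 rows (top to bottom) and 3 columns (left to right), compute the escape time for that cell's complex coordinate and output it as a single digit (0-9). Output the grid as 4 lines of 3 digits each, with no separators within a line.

Answer: 432
994
997
997

Derivation:
(row=0, col=0): c = -0.3200 + 1.1400i → escape time 4
(row=0, col=1): c = 0.0700 + 1.1400i → escape time 3
(row=0, col=2): c = 0.4600 + 1.1400i → escape time 2
(row=1, col=0): c = -0.3200 + 0.6800i → escape time 9
(row=1, col=1): c = 0.0700 + 0.6800i → escape time 9
(row=1, col=2): c = 0.4600 + 0.6800i → escape time 4
(row=2, col=0): c = -0.3200 + 0.2200i → escape time 9
(row=2, col=1): c = 0.0700 + 0.2200i → escape time 9
(row=2, col=2): c = 0.4600 + 0.2200i → escape time 7
(row=3, col=0): c = -0.3200 + -0.2400i → escape time 9
(row=3, col=1): c = 0.0700 + -0.2400i → escape time 9
(row=3, col=2): c = 0.4600 + -0.2400i → escape time 7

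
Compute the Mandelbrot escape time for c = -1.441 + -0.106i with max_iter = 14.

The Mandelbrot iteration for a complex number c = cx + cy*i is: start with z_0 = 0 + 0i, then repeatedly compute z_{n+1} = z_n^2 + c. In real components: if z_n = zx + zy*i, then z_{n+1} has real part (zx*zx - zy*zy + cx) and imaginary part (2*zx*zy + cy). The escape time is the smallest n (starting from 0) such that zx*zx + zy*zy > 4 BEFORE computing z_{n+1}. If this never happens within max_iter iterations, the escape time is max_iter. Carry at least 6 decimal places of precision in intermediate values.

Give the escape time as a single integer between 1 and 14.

Answer: 8

Derivation:
z_0 = 0 + 0i, c = -1.4410 + -0.1060i
Iter 1: z = -1.4410 + -0.1060i, |z|^2 = 2.0877
Iter 2: z = 0.6242 + 0.1995i, |z|^2 = 0.4295
Iter 3: z = -1.0911 + 0.1431i, |z|^2 = 1.2110
Iter 4: z = -0.2709 + -0.4182i, |z|^2 = 0.2483
Iter 5: z = -1.5425 + 0.1206i, |z|^2 = 2.3938
Iter 6: z = 0.9237 + -0.4781i, |z|^2 = 1.0818
Iter 7: z = -0.8163 + -0.9892i, |z|^2 = 1.6449
Iter 8: z = -1.7532 + 1.5090i, |z|^2 = 5.3507
Escaped at iteration 8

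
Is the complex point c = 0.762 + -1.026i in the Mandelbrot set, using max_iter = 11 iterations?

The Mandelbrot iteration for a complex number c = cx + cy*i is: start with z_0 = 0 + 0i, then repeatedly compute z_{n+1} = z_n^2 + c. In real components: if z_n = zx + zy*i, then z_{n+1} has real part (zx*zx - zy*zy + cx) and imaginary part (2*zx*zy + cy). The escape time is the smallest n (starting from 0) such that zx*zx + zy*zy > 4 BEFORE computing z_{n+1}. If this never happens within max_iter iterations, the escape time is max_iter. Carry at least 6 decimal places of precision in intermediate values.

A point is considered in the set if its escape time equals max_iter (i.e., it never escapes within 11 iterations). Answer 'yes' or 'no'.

z_0 = 0 + 0i, c = 0.7620 + -1.0260i
Iter 1: z = 0.7620 + -1.0260i, |z|^2 = 1.6333
Iter 2: z = 0.2900 + -2.5896i, |z|^2 = 6.7902
Escaped at iteration 2

Answer: no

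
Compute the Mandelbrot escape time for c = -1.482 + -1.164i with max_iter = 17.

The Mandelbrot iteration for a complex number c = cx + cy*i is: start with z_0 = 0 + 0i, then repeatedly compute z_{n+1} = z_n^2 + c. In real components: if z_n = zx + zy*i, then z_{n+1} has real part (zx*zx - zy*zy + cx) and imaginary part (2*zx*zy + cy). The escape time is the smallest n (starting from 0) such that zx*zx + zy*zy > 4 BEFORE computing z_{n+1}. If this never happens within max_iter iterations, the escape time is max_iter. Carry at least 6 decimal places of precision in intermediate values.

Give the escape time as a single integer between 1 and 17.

z_0 = 0 + 0i, c = -1.4820 + -1.1640i
Iter 1: z = -1.4820 + -1.1640i, |z|^2 = 3.5512
Iter 2: z = -0.6406 + 2.2861i, |z|^2 = 5.6366
Escaped at iteration 2

Answer: 2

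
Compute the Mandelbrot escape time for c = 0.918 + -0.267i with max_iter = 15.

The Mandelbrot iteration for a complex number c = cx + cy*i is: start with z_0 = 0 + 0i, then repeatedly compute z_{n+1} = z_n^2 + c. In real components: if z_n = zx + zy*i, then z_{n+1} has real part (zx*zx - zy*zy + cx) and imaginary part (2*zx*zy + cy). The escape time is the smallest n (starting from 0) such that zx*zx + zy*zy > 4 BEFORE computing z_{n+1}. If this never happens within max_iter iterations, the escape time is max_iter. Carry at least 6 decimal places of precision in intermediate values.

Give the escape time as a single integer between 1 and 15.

z_0 = 0 + 0i, c = 0.9180 + -0.2670i
Iter 1: z = 0.9180 + -0.2670i, |z|^2 = 0.9140
Iter 2: z = 1.6894 + -0.7572i, |z|^2 = 3.4276
Iter 3: z = 3.1988 + -2.8255i, |z|^2 = 18.2160
Escaped at iteration 3

Answer: 3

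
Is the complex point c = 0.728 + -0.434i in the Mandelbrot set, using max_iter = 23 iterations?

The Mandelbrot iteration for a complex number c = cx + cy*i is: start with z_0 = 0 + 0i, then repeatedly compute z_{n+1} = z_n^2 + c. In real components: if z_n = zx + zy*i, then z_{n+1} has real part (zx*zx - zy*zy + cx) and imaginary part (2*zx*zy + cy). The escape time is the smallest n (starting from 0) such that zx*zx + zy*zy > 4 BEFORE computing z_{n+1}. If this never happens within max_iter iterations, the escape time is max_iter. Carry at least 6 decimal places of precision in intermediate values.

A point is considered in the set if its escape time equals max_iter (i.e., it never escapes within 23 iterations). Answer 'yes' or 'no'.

Answer: no

Derivation:
z_0 = 0 + 0i, c = 0.7280 + -0.4340i
Iter 1: z = 0.7280 + -0.4340i, |z|^2 = 0.7183
Iter 2: z = 1.0696 + -1.0659i, |z|^2 = 2.2803
Iter 3: z = 0.7360 + -2.7142i, |z|^2 = 7.9087
Escaped at iteration 3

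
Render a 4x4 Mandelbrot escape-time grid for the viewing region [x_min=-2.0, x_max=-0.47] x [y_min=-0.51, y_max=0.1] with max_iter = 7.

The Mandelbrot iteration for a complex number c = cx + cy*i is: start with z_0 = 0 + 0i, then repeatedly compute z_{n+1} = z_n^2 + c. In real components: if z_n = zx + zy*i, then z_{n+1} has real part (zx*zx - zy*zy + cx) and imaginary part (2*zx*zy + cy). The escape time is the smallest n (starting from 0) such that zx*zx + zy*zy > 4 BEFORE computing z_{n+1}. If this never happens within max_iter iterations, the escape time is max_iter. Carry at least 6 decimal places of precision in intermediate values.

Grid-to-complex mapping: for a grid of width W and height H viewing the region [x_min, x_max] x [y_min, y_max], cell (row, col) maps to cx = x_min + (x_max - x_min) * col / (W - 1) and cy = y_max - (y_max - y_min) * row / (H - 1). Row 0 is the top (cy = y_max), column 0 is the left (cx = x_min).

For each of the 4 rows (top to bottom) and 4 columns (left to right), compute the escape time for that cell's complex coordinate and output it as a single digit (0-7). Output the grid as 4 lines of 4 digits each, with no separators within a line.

(row=0, col=0): c = -2.0000 + 0.1000i → escape time 1
(row=0, col=1): c = -1.4900 + 0.1000i → escape time 7
(row=0, col=2): c = -0.9800 + 0.1000i → escape time 7
(row=0, col=3): c = -0.4700 + 0.1000i → escape time 7
(row=1, col=0): c = -2.0000 + -0.1033i → escape time 1
(row=1, col=1): c = -1.4900 + -0.1033i → escape time 7
(row=1, col=2): c = -0.9800 + -0.1033i → escape time 7
(row=1, col=3): c = -0.4700 + -0.1033i → escape time 7
(row=2, col=0): c = -2.0000 + -0.3067i → escape time 1
(row=2, col=1): c = -1.4900 + -0.3067i → escape time 5
(row=2, col=2): c = -0.9800 + -0.3067i → escape time 7
(row=2, col=3): c = -0.4700 + -0.3067i → escape time 7
(row=3, col=0): c = -2.0000 + -0.5100i → escape time 1
(row=3, col=1): c = -1.4900 + -0.5100i → escape time 3
(row=3, col=2): c = -0.9800 + -0.5100i → escape time 5
(row=3, col=3): c = -0.4700 + -0.5100i → escape time 7

Answer: 1777
1777
1577
1357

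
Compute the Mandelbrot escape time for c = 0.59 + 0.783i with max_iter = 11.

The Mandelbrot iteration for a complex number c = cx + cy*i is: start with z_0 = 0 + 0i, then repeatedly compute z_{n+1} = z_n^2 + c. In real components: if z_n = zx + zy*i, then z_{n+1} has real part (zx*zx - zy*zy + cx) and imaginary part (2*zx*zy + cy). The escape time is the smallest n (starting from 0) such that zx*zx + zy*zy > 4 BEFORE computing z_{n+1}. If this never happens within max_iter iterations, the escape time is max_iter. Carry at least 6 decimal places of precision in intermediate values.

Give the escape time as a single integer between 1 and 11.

z_0 = 0 + 0i, c = 0.5900 + 0.7830i
Iter 1: z = 0.5900 + 0.7830i, |z|^2 = 0.9612
Iter 2: z = 0.3250 + 1.7069i, |z|^2 = 3.0193
Iter 3: z = -2.2180 + 1.8925i, |z|^2 = 8.5013
Escaped at iteration 3

Answer: 3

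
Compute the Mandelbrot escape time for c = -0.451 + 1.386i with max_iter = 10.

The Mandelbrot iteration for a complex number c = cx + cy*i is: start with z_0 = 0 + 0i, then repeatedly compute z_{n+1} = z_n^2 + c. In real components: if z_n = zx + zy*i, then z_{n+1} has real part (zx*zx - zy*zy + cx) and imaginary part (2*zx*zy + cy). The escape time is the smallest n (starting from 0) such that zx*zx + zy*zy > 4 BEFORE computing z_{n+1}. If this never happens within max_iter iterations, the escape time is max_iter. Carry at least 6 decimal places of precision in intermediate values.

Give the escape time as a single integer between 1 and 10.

z_0 = 0 + 0i, c = -0.4510 + 1.3860i
Iter 1: z = -0.4510 + 1.3860i, |z|^2 = 2.1244
Iter 2: z = -2.1686 + 0.1358i, |z|^2 = 4.7213
Escaped at iteration 2

Answer: 2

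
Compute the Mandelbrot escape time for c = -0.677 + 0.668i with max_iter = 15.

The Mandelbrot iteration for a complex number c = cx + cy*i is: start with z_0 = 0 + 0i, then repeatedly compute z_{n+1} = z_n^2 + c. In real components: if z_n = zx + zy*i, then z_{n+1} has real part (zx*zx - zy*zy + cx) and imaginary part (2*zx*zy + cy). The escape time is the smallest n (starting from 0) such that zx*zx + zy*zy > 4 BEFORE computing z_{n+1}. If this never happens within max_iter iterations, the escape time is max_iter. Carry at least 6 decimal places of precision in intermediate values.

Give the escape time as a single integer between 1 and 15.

Answer: 6

Derivation:
z_0 = 0 + 0i, c = -0.6770 + 0.6680i
Iter 1: z = -0.6770 + 0.6680i, |z|^2 = 0.9046
Iter 2: z = -0.6649 + -0.2365i, |z|^2 = 0.4980
Iter 3: z = -0.2908 + 0.9825i, |z|^2 = 1.0498
Iter 4: z = -1.5576 + 0.0965i, |z|^2 = 2.4356
Iter 5: z = 1.7399 + 0.3673i, |z|^2 = 3.1622
Iter 6: z = 2.2154 + 1.9460i, |z|^2 = 8.6952
Escaped at iteration 6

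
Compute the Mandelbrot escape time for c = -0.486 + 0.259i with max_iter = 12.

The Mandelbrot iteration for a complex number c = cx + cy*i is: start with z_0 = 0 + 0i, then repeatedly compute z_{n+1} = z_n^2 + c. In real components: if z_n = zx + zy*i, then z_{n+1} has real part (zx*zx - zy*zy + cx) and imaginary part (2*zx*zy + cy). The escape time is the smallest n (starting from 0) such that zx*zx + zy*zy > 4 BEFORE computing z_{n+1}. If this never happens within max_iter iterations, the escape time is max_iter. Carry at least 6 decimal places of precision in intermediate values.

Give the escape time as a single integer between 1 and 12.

z_0 = 0 + 0i, c = -0.4860 + 0.2590i
Iter 1: z = -0.4860 + 0.2590i, |z|^2 = 0.3033
Iter 2: z = -0.3169 + 0.0073i, |z|^2 = 0.1005
Iter 3: z = -0.3856 + 0.2544i, |z|^2 = 0.2134
Iter 4: z = -0.4020 + 0.0628i, |z|^2 = 0.1656
Iter 5: z = -0.3283 + 0.2085i, |z|^2 = 0.1513
Iter 6: z = -0.4217 + 0.1221i, |z|^2 = 0.1927
Iter 7: z = -0.3231 + 0.1560i, |z|^2 = 0.1287
Iter 8: z = -0.4060 + 0.1582i, |z|^2 = 0.1898
Iter 9: z = -0.3462 + 0.1306i, |z|^2 = 0.1369
Iter 10: z = -0.3832 + 0.1686i, |z|^2 = 0.1753
Iter 11: z = -0.3676 + 0.1298i, |z|^2 = 0.1520

Answer: 12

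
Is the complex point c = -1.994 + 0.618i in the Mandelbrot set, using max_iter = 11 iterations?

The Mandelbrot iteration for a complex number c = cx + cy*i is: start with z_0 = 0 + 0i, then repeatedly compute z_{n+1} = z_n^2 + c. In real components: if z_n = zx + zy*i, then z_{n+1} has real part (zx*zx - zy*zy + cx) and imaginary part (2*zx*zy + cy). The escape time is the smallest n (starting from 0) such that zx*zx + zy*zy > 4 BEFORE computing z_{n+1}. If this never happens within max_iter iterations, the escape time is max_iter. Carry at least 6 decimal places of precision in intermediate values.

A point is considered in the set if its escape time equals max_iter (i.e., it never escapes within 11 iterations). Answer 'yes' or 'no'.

z_0 = 0 + 0i, c = -1.9940 + 0.6180i
Iter 1: z = -1.9940 + 0.6180i, |z|^2 = 4.3580
Escaped at iteration 1

Answer: no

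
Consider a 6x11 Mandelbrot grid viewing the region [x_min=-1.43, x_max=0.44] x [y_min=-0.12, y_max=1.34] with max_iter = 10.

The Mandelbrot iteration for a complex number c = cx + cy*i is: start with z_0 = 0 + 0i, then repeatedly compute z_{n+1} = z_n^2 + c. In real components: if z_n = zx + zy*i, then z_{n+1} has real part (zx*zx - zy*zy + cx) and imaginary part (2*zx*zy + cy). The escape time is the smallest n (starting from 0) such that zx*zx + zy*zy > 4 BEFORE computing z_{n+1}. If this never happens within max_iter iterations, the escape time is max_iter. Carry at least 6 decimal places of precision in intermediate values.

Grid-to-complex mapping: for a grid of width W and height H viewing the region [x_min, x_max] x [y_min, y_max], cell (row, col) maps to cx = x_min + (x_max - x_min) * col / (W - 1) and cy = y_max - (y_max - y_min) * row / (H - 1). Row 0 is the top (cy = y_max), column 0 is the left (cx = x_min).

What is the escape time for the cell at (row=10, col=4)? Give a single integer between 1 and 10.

z_0 = 0 + 0i, c = 0.0660 + -0.1200i
Iter 1: z = 0.0660 + -0.1200i, |z|^2 = 0.0188
Iter 2: z = 0.0560 + -0.1358i, |z|^2 = 0.0216
Iter 3: z = 0.0507 + -0.1352i, |z|^2 = 0.0208
Iter 4: z = 0.0503 + -0.1337i, |z|^2 = 0.0204
Iter 5: z = 0.0507 + -0.1334i, |z|^2 = 0.0204
Iter 6: z = 0.0508 + -0.1335i, |z|^2 = 0.0204
Iter 7: z = 0.0507 + -0.1336i, |z|^2 = 0.0204
Iter 8: z = 0.0507 + -0.1336i, |z|^2 = 0.0204
Iter 9: z = 0.0507 + -0.1336i, |z|^2 = 0.0204

Answer: 10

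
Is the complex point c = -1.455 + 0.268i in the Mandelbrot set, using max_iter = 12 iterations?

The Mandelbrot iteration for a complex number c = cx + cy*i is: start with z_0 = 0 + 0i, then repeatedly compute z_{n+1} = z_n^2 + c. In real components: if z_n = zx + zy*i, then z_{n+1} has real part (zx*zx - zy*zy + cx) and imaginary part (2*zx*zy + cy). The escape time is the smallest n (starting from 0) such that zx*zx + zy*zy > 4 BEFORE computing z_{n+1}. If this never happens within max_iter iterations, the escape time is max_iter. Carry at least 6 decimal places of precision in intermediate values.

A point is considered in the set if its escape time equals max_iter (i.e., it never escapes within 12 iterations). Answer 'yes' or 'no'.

Answer: no

Derivation:
z_0 = 0 + 0i, c = -1.4550 + 0.2680i
Iter 1: z = -1.4550 + 0.2680i, |z|^2 = 2.1888
Iter 2: z = 0.5902 + -0.5119i, |z|^2 = 0.6104
Iter 3: z = -1.3687 + -0.3362i, |z|^2 = 1.9863
Iter 4: z = 0.3052 + 1.1884i, |z|^2 = 1.5054
Iter 5: z = -2.7740 + 0.9935i, |z|^2 = 8.6824
Escaped at iteration 5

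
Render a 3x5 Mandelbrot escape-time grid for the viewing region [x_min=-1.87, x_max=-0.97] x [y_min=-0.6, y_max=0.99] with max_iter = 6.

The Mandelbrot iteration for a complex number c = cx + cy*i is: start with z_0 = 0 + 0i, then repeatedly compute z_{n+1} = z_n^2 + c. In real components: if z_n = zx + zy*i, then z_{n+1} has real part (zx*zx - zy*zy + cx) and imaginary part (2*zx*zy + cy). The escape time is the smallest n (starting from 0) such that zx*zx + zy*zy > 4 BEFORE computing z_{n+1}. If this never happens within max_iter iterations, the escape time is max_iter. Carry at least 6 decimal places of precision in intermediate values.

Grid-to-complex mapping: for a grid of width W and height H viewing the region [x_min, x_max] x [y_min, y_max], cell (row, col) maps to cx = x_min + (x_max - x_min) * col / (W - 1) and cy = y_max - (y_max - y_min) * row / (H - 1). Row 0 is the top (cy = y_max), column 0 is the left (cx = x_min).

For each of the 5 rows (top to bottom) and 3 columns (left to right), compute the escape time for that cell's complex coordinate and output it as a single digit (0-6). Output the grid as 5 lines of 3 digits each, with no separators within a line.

(row=0, col=0): c = -1.8700 + 0.9900i → escape time 1
(row=0, col=1): c = -1.4200 + 0.9900i → escape time 3
(row=0, col=2): c = -0.9700 + 0.9900i → escape time 3
(row=1, col=0): c = -1.8700 + 0.5925i → escape time 2
(row=1, col=1): c = -1.4200 + 0.5925i → escape time 3
(row=1, col=2): c = -0.9700 + 0.5925i → escape time 5
(row=2, col=0): c = -1.8700 + 0.1950i → escape time 4
(row=2, col=1): c = -1.4200 + 0.1950i → escape time 6
(row=2, col=2): c = -0.9700 + 0.1950i → escape time 6
(row=3, col=0): c = -1.8700 + -0.2025i → escape time 4
(row=3, col=1): c = -1.4200 + -0.2025i → escape time 6
(row=3, col=2): c = -0.9700 + -0.2025i → escape time 6
(row=4, col=0): c = -1.8700 + -0.6000i → escape time 2
(row=4, col=1): c = -1.4200 + -0.6000i → escape time 3
(row=4, col=2): c = -0.9700 + -0.6000i → escape time 5

Answer: 133
235
466
466
235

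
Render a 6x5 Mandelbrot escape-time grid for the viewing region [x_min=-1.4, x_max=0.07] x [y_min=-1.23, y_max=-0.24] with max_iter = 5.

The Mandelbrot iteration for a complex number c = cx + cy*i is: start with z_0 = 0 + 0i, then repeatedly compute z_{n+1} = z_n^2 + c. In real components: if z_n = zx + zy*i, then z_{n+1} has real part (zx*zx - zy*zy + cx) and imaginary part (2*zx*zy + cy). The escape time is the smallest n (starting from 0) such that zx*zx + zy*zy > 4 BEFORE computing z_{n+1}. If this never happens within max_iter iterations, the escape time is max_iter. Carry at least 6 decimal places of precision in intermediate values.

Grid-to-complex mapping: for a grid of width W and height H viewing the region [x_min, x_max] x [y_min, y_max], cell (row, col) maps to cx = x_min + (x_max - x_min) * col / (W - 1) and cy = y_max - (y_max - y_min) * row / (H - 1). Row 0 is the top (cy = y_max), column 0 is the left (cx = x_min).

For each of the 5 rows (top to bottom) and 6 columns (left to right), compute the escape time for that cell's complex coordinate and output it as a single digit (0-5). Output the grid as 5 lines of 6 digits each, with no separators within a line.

(row=0, col=0): c = -1.4000 + -0.2400i → escape time 5
(row=0, col=1): c = -1.1060 + -0.2400i → escape time 5
(row=0, col=2): c = -0.8120 + -0.2400i → escape time 5
(row=0, col=3): c = -0.5180 + -0.2400i → escape time 5
(row=0, col=4): c = -0.2240 + -0.2400i → escape time 5
(row=0, col=5): c = 0.0700 + -0.2400i → escape time 5
(row=1, col=0): c = -1.4000 + -0.4875i → escape time 3
(row=1, col=1): c = -1.1060 + -0.4875i → escape time 5
(row=1, col=2): c = -0.8120 + -0.4875i → escape time 5
(row=1, col=3): c = -0.5180 + -0.4875i → escape time 5
(row=1, col=4): c = -0.2240 + -0.4875i → escape time 5
(row=1, col=5): c = 0.0700 + -0.4875i → escape time 5
(row=2, col=0): c = -1.4000 + -0.7350i → escape time 3
(row=2, col=1): c = -1.1060 + -0.7350i → escape time 3
(row=2, col=2): c = -0.8120 + -0.7350i → escape time 4
(row=2, col=3): c = -0.5180 + -0.7350i → escape time 5
(row=2, col=4): c = -0.2240 + -0.7350i → escape time 5
(row=2, col=5): c = 0.0700 + -0.7350i → escape time 5
(row=3, col=0): c = -1.4000 + -0.9825i → escape time 3
(row=3, col=1): c = -1.1060 + -0.9825i → escape time 3
(row=3, col=2): c = -0.8120 + -0.9825i → escape time 3
(row=3, col=3): c = -0.5180 + -0.9825i → escape time 4
(row=3, col=4): c = -0.2240 + -0.9825i → escape time 5
(row=3, col=5): c = 0.0700 + -0.9825i → escape time 5
(row=4, col=0): c = -1.4000 + -1.2300i → escape time 2
(row=4, col=1): c = -1.1060 + -1.2300i → escape time 2
(row=4, col=2): c = -0.8120 + -1.2300i → escape time 3
(row=4, col=3): c = -0.5180 + -1.2300i → escape time 3
(row=4, col=4): c = -0.2240 + -1.2300i → escape time 3
(row=4, col=5): c = 0.0700 + -1.2300i → escape time 2

Answer: 555555
355555
334555
333455
223332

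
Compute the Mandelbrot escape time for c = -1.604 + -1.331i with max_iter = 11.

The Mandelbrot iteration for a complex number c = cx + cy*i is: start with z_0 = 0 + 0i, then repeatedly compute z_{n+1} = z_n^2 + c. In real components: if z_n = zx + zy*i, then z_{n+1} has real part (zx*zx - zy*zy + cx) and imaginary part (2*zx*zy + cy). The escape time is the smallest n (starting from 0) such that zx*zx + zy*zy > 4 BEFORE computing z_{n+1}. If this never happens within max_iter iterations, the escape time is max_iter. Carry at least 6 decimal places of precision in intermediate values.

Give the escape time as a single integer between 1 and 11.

z_0 = 0 + 0i, c = -1.6040 + -1.3310i
Iter 1: z = -1.6040 + -1.3310i, |z|^2 = 4.3444
Escaped at iteration 1

Answer: 1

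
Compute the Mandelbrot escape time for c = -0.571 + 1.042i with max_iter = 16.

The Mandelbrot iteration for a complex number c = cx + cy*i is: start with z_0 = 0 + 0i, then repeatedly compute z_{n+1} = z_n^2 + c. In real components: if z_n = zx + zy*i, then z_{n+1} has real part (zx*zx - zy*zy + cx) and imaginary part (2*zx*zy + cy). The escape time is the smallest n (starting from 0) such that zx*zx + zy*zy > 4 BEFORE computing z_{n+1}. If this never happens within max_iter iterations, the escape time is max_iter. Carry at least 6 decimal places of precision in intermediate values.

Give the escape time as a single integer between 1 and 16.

z_0 = 0 + 0i, c = -0.5710 + 1.0420i
Iter 1: z = -0.5710 + 1.0420i, |z|^2 = 1.4118
Iter 2: z = -1.3307 + -0.1480i, |z|^2 = 1.7927
Iter 3: z = 1.1779 + 1.4358i, |z|^2 = 3.4490
Iter 4: z = -1.2450 + 4.4245i, |z|^2 = 21.1266
Escaped at iteration 4

Answer: 4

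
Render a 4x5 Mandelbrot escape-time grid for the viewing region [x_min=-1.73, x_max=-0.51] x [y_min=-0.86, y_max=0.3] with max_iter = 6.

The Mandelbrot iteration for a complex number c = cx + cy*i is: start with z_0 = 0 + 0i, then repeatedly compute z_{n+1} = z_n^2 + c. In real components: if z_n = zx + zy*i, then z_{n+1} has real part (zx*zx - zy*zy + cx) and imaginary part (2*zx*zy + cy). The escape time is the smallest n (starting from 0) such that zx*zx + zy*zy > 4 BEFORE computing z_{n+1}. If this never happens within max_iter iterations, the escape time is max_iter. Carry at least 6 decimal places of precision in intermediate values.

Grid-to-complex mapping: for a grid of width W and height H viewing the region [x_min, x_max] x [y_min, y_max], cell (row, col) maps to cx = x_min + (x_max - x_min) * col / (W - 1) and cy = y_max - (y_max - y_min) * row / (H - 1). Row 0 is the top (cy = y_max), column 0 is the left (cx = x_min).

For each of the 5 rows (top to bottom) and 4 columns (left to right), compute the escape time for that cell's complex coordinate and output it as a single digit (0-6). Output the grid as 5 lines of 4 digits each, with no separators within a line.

Answer: 4666
6666
4666
3356
2334

Derivation:
(row=0, col=0): c = -1.7300 + 0.3000i → escape time 4
(row=0, col=1): c = -1.3233 + 0.3000i → escape time 6
(row=0, col=2): c = -0.9167 + 0.3000i → escape time 6
(row=0, col=3): c = -0.5100 + 0.3000i → escape time 6
(row=1, col=0): c = -1.7300 + 0.0100i → escape time 6
(row=1, col=1): c = -1.3233 + 0.0100i → escape time 6
(row=1, col=2): c = -0.9167 + 0.0100i → escape time 6
(row=1, col=3): c = -0.5100 + 0.0100i → escape time 6
(row=2, col=0): c = -1.7300 + -0.2800i → escape time 4
(row=2, col=1): c = -1.3233 + -0.2800i → escape time 6
(row=2, col=2): c = -0.9167 + -0.2800i → escape time 6
(row=2, col=3): c = -0.5100 + -0.2800i → escape time 6
(row=3, col=0): c = -1.7300 + -0.5700i → escape time 3
(row=3, col=1): c = -1.3233 + -0.5700i → escape time 3
(row=3, col=2): c = -0.9167 + -0.5700i → escape time 5
(row=3, col=3): c = -0.5100 + -0.5700i → escape time 6
(row=4, col=0): c = -1.7300 + -0.8600i → escape time 2
(row=4, col=1): c = -1.3233 + -0.8600i → escape time 3
(row=4, col=2): c = -0.9167 + -0.8600i → escape time 3
(row=4, col=3): c = -0.5100 + -0.8600i → escape time 4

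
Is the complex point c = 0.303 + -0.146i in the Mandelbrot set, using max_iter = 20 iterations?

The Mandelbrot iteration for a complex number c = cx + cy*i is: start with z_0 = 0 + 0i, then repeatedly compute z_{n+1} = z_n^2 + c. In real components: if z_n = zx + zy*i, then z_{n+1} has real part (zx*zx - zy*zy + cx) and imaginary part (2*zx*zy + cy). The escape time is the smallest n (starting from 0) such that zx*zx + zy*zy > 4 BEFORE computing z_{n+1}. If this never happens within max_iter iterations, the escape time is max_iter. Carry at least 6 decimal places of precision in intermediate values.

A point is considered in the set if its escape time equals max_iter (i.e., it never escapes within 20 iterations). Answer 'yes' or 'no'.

z_0 = 0 + 0i, c = 0.3030 + -0.1460i
Iter 1: z = 0.3030 + -0.1460i, |z|^2 = 0.1131
Iter 2: z = 0.3735 + -0.2345i, |z|^2 = 0.1945
Iter 3: z = 0.3875 + -0.3212i, |z|^2 = 0.2533
Iter 4: z = 0.3500 + -0.3949i, |z|^2 = 0.2785
Iter 5: z = 0.2696 + -0.4225i, |z|^2 = 0.2511
Iter 6: z = 0.1972 + -0.3738i, |z|^2 = 0.1786
Iter 7: z = 0.2022 + -0.2934i, |z|^2 = 0.1270
Iter 8: z = 0.2578 + -0.2646i, |z|^2 = 0.1365
Iter 9: z = 0.2994 + -0.2824i, |z|^2 = 0.1694
Iter 10: z = 0.3129 + -0.3151i, |z|^2 = 0.1972
Iter 11: z = 0.3016 + -0.3432i, |z|^2 = 0.2087
Iter 12: z = 0.2762 + -0.3530i, |z|^2 = 0.2009
Iter 13: z = 0.2547 + -0.3410i, |z|^2 = 0.1811
Iter 14: z = 0.2516 + -0.3197i, |z|^2 = 0.1655
Iter 15: z = 0.2641 + -0.3068i, |z|^2 = 0.1639
Iter 16: z = 0.2786 + -0.3081i, |z|^2 = 0.1725
Iter 17: z = 0.2857 + -0.3177i, |z|^2 = 0.1825
Iter 18: z = 0.2837 + -0.3275i, |z|^2 = 0.1878
Iter 19: z = 0.2762 + -0.3318i, |z|^2 = 0.1864
Did not escape in 20 iterations → in set

Answer: yes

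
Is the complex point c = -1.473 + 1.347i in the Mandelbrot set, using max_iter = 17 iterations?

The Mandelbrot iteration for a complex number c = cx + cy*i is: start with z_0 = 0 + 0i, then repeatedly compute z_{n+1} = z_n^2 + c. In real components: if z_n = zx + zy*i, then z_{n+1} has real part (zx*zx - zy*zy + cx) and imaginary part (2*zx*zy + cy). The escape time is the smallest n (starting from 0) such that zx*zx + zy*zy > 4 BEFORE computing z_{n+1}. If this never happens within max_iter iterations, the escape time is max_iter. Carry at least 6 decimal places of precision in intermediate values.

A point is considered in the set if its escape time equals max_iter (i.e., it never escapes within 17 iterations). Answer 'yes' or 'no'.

z_0 = 0 + 0i, c = -1.4730 + 1.3470i
Iter 1: z = -1.4730 + 1.3470i, |z|^2 = 3.9841
Iter 2: z = -1.1177 + -2.6213i, |z|^2 = 8.1202
Escaped at iteration 2

Answer: no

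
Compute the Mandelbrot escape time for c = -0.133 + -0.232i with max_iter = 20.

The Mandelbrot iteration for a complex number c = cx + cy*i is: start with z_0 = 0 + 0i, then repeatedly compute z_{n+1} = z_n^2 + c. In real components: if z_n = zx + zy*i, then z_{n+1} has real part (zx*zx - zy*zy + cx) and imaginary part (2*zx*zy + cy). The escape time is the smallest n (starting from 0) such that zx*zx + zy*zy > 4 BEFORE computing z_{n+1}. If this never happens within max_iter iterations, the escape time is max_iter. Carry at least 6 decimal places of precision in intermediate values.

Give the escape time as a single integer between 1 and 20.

Answer: 20

Derivation:
z_0 = 0 + 0i, c = -0.1330 + -0.2320i
Iter 1: z = -0.1330 + -0.2320i, |z|^2 = 0.0715
Iter 2: z = -0.1691 + -0.1703i, |z|^2 = 0.0576
Iter 3: z = -0.1334 + -0.1744i, |z|^2 = 0.0482
Iter 4: z = -0.1456 + -0.1855i, |z|^2 = 0.0556
Iter 5: z = -0.1462 + -0.1780i, |z|^2 = 0.0531
Iter 6: z = -0.1433 + -0.1800i, |z|^2 = 0.0529
Iter 7: z = -0.1448 + -0.1804i, |z|^2 = 0.0535
Iter 8: z = -0.1446 + -0.1797i, |z|^2 = 0.0532
Iter 9: z = -0.1444 + -0.1800i, |z|^2 = 0.0533
Iter 10: z = -0.1446 + -0.1800i, |z|^2 = 0.0533
Iter 11: z = -0.1445 + -0.1800i, |z|^2 = 0.0533
Iter 12: z = -0.1445 + -0.1800i, |z|^2 = 0.0533
Iter 13: z = -0.1445 + -0.1800i, |z|^2 = 0.0533
Iter 14: z = -0.1445 + -0.1800i, |z|^2 = 0.0533
Iter 15: z = -0.1445 + -0.1800i, |z|^2 = 0.0533
Iter 16: z = -0.1445 + -0.1800i, |z|^2 = 0.0533
Iter 17: z = -0.1445 + -0.1800i, |z|^2 = 0.0533
Iter 18: z = -0.1445 + -0.1800i, |z|^2 = 0.0533
Iter 19: z = -0.1445 + -0.1800i, |z|^2 = 0.0533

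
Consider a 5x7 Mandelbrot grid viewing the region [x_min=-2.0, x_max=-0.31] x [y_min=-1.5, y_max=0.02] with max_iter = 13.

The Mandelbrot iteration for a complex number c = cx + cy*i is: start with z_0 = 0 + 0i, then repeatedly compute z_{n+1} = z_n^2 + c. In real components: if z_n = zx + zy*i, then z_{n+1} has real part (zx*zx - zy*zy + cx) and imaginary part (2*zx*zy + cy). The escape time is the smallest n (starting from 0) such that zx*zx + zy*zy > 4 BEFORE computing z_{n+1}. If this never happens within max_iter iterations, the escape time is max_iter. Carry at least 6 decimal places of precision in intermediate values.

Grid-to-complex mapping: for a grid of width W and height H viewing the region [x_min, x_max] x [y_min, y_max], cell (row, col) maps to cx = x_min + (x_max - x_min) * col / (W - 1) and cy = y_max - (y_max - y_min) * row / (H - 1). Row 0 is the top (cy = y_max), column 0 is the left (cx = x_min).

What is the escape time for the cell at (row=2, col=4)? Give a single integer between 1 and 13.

z_0 = 0 + 0i, c = -0.3100 + -0.4867i
Iter 1: z = -0.3100 + -0.4867i, |z|^2 = 0.3329
Iter 2: z = -0.4507 + -0.1849i, |z|^2 = 0.2374
Iter 3: z = -0.1410 + -0.3200i, |z|^2 = 0.1223
Iter 4: z = -0.3925 + -0.3964i, |z|^2 = 0.3112
Iter 5: z = -0.3131 + -0.1755i, |z|^2 = 0.1288
Iter 6: z = -0.2428 + -0.3768i, |z|^2 = 0.2009
Iter 7: z = -0.3930 + -0.3037i, |z|^2 = 0.2467
Iter 8: z = -0.2478 + -0.2479i, |z|^2 = 0.1229
Iter 9: z = -0.3101 + -0.3638i, |z|^2 = 0.2285
Iter 10: z = -0.3462 + -0.2611i, |z|^2 = 0.1880
Iter 11: z = -0.2583 + -0.3059i, |z|^2 = 0.1603
Iter 12: z = -0.3369 + -0.3286i, |z|^2 = 0.2215

Answer: 13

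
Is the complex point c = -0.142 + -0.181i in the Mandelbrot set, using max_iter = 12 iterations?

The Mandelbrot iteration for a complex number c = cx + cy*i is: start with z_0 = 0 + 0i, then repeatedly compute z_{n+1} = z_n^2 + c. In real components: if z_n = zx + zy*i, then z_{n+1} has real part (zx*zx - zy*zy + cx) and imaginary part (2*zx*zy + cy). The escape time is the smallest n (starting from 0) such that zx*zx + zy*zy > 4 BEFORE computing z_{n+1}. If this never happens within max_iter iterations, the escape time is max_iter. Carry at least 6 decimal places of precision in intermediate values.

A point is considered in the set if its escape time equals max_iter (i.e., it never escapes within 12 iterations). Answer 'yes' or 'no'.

z_0 = 0 + 0i, c = -0.1420 + -0.1810i
Iter 1: z = -0.1420 + -0.1810i, |z|^2 = 0.0529
Iter 2: z = -0.1546 + -0.1296i, |z|^2 = 0.0407
Iter 3: z = -0.1349 + -0.1409i, |z|^2 = 0.0381
Iter 4: z = -0.1437 + -0.1430i, |z|^2 = 0.0411
Iter 5: z = -0.1418 + -0.1399i, |z|^2 = 0.0397
Iter 6: z = -0.1415 + -0.1413i, |z|^2 = 0.0400
Iter 7: z = -0.1420 + -0.1410i, |z|^2 = 0.0400
Iter 8: z = -0.1417 + -0.1410i, |z|^2 = 0.0400
Iter 9: z = -0.1418 + -0.1410i, |z|^2 = 0.0400
Iter 10: z = -0.1418 + -0.1410i, |z|^2 = 0.0400
Iter 11: z = -0.1418 + -0.1410i, |z|^2 = 0.0400
Did not escape in 12 iterations → in set

Answer: yes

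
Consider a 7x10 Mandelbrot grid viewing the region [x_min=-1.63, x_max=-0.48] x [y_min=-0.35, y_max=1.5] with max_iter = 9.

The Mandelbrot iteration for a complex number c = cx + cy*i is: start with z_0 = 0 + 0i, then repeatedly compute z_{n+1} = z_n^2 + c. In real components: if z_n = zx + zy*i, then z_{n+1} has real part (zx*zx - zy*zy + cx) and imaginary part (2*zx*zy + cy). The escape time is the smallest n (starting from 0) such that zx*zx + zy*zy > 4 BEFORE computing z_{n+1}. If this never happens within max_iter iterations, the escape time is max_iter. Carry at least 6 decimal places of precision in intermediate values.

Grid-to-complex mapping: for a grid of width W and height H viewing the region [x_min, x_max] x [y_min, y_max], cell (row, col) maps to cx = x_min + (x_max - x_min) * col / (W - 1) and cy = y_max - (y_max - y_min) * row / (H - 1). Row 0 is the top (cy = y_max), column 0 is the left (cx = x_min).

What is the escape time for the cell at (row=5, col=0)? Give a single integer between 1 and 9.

Answer: 3

Derivation:
z_0 = 0 + 0i, c = -1.6300 + 0.4722i
Iter 1: z = -1.6300 + 0.4722i, |z|^2 = 2.8799
Iter 2: z = 0.8039 + -1.0672i, |z|^2 = 1.7852
Iter 3: z = -2.1227 + -1.2437i, |z|^2 = 6.0526
Escaped at iteration 3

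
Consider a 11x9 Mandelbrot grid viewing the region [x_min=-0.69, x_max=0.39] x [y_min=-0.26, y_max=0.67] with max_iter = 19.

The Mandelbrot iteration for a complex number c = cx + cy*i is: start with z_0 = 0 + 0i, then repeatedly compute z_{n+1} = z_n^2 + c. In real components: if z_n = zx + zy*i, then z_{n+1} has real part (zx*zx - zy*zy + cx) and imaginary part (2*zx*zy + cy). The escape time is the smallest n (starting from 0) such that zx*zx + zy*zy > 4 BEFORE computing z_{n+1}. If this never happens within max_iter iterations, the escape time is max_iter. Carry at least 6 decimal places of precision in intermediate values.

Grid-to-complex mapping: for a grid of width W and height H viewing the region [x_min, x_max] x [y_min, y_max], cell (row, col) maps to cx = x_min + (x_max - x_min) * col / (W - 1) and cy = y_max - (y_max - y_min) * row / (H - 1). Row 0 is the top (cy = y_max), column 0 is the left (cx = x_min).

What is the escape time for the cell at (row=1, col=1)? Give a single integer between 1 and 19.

z_0 = 0 + 0i, c = -0.5820 + 0.5538i
Iter 1: z = -0.5820 + 0.5538i, |z|^2 = 0.6454
Iter 2: z = -0.5499 + -0.0908i, |z|^2 = 0.3107
Iter 3: z = -0.2878 + 0.6536i, |z|^2 = 0.5101
Iter 4: z = -0.9264 + 0.1775i, |z|^2 = 0.8897
Iter 5: z = 0.2447 + 0.2249i, |z|^2 = 0.1105
Iter 6: z = -0.5727 + 0.6638i, |z|^2 = 0.7687
Iter 7: z = -0.6947 + -0.2066i, |z|^2 = 0.5252
Iter 8: z = -0.1422 + 0.8408i, |z|^2 = 0.7272
Iter 9: z = -1.2688 + 0.3147i, |z|^2 = 1.7089
Iter 10: z = 0.9288 + -0.2448i, |z|^2 = 0.9227
Iter 11: z = 0.2208 + 0.0990i, |z|^2 = 0.0585
Iter 12: z = -0.5430 + 0.5975i, |z|^2 = 0.6518
Iter 13: z = -0.6441 + -0.0951i, |z|^2 = 0.4239
Iter 14: z = -0.1762 + 0.6763i, |z|^2 = 0.4884
Iter 15: z = -1.0083 + 0.3154i, |z|^2 = 1.1161
Iter 16: z = 0.3352 + -0.0822i, |z|^2 = 0.1191
Iter 17: z = -0.4764 + 0.4986i, |z|^2 = 0.4756
Iter 18: z = -0.6037 + 0.0787i, |z|^2 = 0.3706

Answer: 19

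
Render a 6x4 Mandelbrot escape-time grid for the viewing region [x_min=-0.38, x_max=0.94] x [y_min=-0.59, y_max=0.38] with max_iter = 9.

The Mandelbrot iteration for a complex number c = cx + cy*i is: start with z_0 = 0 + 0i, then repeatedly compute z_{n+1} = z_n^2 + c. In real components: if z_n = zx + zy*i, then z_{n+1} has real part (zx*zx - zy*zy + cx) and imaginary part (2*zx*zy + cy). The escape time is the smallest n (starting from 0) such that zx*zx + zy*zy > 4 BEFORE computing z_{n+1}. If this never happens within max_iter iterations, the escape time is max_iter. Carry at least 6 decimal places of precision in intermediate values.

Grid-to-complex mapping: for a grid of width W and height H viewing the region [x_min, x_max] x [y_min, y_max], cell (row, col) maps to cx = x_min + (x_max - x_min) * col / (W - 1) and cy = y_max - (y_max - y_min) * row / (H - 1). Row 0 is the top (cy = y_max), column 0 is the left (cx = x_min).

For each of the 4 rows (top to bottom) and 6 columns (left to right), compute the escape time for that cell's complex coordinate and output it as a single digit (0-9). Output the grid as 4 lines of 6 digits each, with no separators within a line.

(row=0, col=0): c = -0.3800 + 0.3800i → escape time 9
(row=0, col=1): c = -0.1160 + 0.3800i → escape time 9
(row=0, col=2): c = 0.1480 + 0.3800i → escape time 9
(row=0, col=3): c = 0.4120 + 0.3800i → escape time 9
(row=0, col=4): c = 0.6760 + 0.3800i → escape time 3
(row=0, col=5): c = 0.9400 + 0.3800i → escape time 2
(row=1, col=0): c = -0.3800 + 0.0567i → escape time 9
(row=1, col=1): c = -0.1160 + 0.0567i → escape time 9
(row=1, col=2): c = 0.1480 + 0.0567i → escape time 9
(row=1, col=3): c = 0.4120 + 0.0567i → escape time 6
(row=1, col=4): c = 0.6760 + 0.0567i → escape time 4
(row=1, col=5): c = 0.9400 + 0.0567i → escape time 3
(row=2, col=0): c = -0.3800 + -0.2667i → escape time 9
(row=2, col=1): c = -0.1160 + -0.2667i → escape time 9
(row=2, col=2): c = 0.1480 + -0.2667i → escape time 9
(row=2, col=3): c = 0.4120 + -0.2667i → escape time 9
(row=2, col=4): c = 0.6760 + -0.2667i → escape time 3
(row=2, col=5): c = 0.9400 + -0.2667i → escape time 3
(row=3, col=0): c = -0.3800 + -0.5900i → escape time 9
(row=3, col=1): c = -0.1160 + -0.5900i → escape time 9
(row=3, col=2): c = 0.1480 + -0.5900i → escape time 9
(row=3, col=3): c = 0.4120 + -0.5900i → escape time 8
(row=3, col=4): c = 0.6760 + -0.5900i → escape time 3
(row=3, col=5): c = 0.9400 + -0.5900i → escape time 2

Answer: 999932
999643
999933
999832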